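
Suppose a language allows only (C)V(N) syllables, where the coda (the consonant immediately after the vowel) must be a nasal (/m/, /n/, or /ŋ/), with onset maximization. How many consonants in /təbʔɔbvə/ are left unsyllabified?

Syllabifying with onset maximization leaves /b/, /b/ stranded (only a nasal (/m/, /n/, or /ŋ/) is licensed in coda position; onsets are limited to one consonant).

2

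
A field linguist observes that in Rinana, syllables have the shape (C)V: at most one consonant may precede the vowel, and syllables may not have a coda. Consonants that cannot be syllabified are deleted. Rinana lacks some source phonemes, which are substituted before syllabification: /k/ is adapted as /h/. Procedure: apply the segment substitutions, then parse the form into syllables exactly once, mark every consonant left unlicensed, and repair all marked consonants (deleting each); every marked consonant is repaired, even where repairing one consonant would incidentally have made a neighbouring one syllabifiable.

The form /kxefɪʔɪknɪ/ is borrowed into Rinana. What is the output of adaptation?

xefɪʔɪnɪ

Substitution: /k/ → /h/, giving /hxefɪʔɪhnɪ/.
Under (C)V, the unsyllabifiable consonants are /h/, /h/ (no codas are permitted; onsets are limited to one consonant).
Deleting the stranded consonants removes /h/, /h/.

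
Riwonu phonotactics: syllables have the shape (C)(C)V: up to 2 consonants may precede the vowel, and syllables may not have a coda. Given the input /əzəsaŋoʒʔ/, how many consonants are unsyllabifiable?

2

Under (C)(C)V, the unsyllabifiable consonants are /ʒ/, /ʔ/ (no codas are permitted; onsets may contain at most 2 consonants).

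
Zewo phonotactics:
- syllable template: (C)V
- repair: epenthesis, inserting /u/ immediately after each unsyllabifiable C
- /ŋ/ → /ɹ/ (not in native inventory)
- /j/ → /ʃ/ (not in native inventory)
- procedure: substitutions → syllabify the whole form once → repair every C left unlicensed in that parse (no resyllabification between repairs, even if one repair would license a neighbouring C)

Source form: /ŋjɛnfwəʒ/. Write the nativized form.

Substitution: /ŋ/ → /ɹ/, /j/ → /ʃ/, giving /ɹʃɛnfwəʒ/.
Under (C)V, the unsyllabifiable consonants are /ɹ/, /n/, /f/, /ʒ/ (no codas are permitted; onsets are limited to one consonant).
Inserting the epenthetic vowel yields /ɹ/ → /ɹu/, /n/ → /nu/, /f/ → /fu/, /ʒ/ → /ʒu/.

ɹuʃɛnufuwəʒu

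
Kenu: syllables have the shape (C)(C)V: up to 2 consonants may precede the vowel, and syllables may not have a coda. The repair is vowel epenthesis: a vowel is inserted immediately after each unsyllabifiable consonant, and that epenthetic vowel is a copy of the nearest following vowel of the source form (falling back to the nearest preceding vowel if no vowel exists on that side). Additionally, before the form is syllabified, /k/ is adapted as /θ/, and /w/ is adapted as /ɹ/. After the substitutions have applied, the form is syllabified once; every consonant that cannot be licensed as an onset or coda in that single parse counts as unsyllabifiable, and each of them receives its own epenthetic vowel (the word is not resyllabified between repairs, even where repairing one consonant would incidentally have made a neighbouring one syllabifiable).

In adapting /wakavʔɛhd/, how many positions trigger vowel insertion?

2

After substitution the input is /ɹaθavʔɛhd/.
The unsyllabifiable consonants are /h/, /d/; each receives one epenthetic vowel.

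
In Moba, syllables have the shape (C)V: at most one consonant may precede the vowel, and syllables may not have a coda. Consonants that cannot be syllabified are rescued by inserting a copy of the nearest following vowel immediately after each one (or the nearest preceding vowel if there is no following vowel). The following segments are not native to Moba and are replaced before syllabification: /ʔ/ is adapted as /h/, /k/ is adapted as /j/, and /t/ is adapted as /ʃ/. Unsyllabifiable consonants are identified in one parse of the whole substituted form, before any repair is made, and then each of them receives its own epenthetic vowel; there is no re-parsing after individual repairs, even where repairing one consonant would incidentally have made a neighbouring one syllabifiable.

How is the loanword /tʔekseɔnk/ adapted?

ʃehejeseɔnɔjɔ

Substitution: /t/ → /ʃ/, /ʔ/ → /h/, /k/ → /j/, giving /ʃhejseɔnj/.
Syllabifying with onset maximization leaves /ʃ/, /j/, /n/, /j/ stranded (no codas are permitted; onsets are limited to one consonant).
Inserting the epenthetic vowel yields /ʃ/ → /ʃe/, /j/ → /je/, /n/ → /nɔ/, /j/ → /jɔ/.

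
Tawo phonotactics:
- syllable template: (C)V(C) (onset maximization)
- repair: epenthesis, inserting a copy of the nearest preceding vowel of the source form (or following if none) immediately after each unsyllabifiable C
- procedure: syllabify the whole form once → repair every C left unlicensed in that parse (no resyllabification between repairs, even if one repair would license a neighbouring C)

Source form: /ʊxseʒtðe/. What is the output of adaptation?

Under (C)V(C), the unsyllabifiable consonants are /t/ (at most one coda consonant is licensed; onsets are limited to one consonant).
Inserting the epenthetic vowel yields /t/ → /te/.

ʊxseʒteðe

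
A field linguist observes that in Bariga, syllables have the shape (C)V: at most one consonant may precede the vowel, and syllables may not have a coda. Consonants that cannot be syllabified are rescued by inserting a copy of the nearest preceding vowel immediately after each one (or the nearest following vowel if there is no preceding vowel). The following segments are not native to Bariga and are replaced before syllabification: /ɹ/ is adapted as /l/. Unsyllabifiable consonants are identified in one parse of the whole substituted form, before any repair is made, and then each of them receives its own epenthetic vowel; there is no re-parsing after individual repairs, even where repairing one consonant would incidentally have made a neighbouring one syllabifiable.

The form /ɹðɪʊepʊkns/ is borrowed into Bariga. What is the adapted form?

Substitution: /ɹ/ → /l/, giving /lðɪʊepʊkns/.
Under (C)V, the unsyllabifiable consonants are /l/, /k/, /n/, /s/ (no codas are permitted; onsets are limited to one consonant).
Epenthesis after each stranded consonant: /l/ → /lɪ/, /k/ → /kʊ/, /n/ → /nʊ/, /s/ → /sʊ/.

lɪðɪʊepʊkʊnʊsʊ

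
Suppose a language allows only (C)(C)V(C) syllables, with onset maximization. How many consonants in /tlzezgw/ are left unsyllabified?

3

Under (C)(C)V(C), the unsyllabifiable consonants are /t/, /g/, /w/ (at most one coda consonant is licensed; onsets may contain at most 2 consonants).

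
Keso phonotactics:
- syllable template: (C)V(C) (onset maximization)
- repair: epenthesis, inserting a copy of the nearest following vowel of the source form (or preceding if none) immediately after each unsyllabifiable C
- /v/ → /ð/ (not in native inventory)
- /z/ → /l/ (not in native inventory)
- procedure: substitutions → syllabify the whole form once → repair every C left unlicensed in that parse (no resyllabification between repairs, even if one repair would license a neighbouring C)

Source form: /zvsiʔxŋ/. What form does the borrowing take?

Substitution: /z/ → /l/, /v/ → /ð/, giving /lðsiʔxŋ/.
Syllabifying with onset maximization leaves /l/, /ð/, /x/, /ŋ/ stranded (at most one coda consonant is licensed; onsets are limited to one consonant).
Inserting the epenthetic vowel yields /l/ → /li/, /ð/ → /ði/, /x/ → /xi/, /ŋ/ → /ŋi/.

liðisiʔxiŋi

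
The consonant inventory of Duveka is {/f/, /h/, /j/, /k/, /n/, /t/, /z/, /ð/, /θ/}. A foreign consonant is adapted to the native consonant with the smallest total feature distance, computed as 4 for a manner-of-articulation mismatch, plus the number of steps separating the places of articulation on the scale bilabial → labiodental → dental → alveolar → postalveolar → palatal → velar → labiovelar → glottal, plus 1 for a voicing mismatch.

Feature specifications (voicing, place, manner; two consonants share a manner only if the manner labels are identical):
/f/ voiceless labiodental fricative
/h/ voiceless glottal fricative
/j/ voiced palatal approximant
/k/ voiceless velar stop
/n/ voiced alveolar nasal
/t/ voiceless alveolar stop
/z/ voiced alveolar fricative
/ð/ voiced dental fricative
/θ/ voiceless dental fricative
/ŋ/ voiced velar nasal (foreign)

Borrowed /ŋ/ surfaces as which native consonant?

n

/n/ is closest: same manner (nasal), place distance 3 (velar→alveolar), same voicing; total 3. Next closest is /j/ at distance 5.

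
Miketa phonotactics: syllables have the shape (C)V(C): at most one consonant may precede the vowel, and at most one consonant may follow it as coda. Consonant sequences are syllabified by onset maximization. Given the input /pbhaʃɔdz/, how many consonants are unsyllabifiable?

3

The consonants /p/, /b/, /z/ cannot be parsed into a legal (C)V(C) syllable (at most one coda consonant is licensed; onsets are limited to one consonant).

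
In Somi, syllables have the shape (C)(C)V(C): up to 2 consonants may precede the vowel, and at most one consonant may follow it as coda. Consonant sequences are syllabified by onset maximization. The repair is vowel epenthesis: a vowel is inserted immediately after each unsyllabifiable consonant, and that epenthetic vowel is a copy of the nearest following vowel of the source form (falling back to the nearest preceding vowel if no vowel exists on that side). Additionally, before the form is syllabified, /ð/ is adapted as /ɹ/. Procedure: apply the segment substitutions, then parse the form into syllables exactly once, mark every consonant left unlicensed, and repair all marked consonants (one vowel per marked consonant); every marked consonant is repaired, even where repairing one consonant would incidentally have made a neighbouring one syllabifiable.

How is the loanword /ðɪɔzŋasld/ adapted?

Substitution: /ð/ → /ɹ/, giving /ɹɪɔzŋasld/.
Syllabifying with onset maximization leaves /l/, /d/ stranded (at most one coda consonant is licensed; onsets may contain at most 2 consonants).
Inserting the epenthetic vowel yields /l/ → /la/, /d/ → /da/.

ɹɪɔzŋaslada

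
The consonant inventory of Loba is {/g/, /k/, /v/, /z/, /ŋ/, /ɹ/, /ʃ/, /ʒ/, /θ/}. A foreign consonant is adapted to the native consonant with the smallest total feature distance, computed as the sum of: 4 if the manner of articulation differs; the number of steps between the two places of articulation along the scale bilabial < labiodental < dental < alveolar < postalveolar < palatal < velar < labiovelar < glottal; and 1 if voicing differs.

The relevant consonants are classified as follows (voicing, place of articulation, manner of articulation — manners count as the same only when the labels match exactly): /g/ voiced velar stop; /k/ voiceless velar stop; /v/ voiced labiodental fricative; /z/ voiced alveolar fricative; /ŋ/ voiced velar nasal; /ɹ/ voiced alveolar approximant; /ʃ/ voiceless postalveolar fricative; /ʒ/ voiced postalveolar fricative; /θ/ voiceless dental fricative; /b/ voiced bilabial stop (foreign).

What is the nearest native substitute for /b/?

v

/v/ is closest: manner differs (stop→fricative, +4), place distance 1 (bilabial→labiodental), same voicing; total 5. Next closest is /g/ at distance 6.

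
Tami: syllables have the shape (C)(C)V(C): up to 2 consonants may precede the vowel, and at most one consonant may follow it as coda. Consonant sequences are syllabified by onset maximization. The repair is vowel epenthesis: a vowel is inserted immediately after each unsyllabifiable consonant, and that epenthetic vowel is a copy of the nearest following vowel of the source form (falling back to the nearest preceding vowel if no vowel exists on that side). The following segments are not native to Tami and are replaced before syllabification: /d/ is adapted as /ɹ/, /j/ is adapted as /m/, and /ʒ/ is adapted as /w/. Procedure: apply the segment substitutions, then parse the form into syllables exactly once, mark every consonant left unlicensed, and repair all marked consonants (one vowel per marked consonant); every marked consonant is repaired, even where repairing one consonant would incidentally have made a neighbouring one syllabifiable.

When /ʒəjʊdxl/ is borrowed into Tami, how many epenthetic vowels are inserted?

After substitution the input is /wəmʊɹxl/.
The unsyllabifiable consonants are /x/, /l/; each receives one epenthetic vowel.

2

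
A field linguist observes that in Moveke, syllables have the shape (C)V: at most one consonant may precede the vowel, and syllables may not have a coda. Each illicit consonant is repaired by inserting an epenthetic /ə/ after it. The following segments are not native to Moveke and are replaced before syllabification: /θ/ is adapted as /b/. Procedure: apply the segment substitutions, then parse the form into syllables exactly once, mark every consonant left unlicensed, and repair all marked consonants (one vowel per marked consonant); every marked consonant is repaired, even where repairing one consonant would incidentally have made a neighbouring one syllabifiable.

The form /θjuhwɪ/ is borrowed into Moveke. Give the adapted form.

bəjuhəwɪ

Substitution: /θ/ → /b/, giving /bjuhwɪ/.
The consonants /b/, /h/ cannot be parsed into a legal (C)V syllable (no codas are permitted; onsets are limited to one consonant).
Inserting the epenthetic vowel yields /b/ → /bə/, /h/ → /hə/.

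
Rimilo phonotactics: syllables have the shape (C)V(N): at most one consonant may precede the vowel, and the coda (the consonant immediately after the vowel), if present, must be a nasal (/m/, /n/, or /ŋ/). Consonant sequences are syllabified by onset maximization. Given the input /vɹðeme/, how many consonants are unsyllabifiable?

2

Syllabifying with onset maximization leaves /v/, /ɹ/ stranded (only a nasal (/m/, /n/, or /ŋ/) is licensed in coda position; onsets are limited to one consonant).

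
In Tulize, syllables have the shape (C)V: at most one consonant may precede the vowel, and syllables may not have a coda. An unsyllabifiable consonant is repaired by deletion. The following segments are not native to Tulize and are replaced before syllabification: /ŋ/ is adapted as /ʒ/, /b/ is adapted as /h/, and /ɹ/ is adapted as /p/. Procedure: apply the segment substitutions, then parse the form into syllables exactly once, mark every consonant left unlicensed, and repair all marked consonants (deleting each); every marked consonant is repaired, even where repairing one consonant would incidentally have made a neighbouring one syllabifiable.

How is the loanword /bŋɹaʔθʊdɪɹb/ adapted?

Substitution: /b/ → /h/, /ŋ/ → /ʒ/, /ɹ/ → /p/, giving /hʒpaʔθʊdɪph/.
The consonants /h/, /ʒ/, /ʔ/, /p/, /h/ cannot be parsed into a legal (C)V syllable (no codas are permitted; onsets are limited to one consonant).
Deleting the stranded consonants removes /h/, /ʒ/, /ʔ/, /p/, /h/.

paθʊdɪ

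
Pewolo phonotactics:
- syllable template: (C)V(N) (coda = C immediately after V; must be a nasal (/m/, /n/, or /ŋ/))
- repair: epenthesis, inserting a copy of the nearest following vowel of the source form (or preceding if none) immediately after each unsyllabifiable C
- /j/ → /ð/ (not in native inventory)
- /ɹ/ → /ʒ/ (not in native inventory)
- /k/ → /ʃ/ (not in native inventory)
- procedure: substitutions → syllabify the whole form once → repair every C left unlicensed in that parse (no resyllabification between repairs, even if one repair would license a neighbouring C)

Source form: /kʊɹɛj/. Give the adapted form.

Substitution: /k/ → /ʃ/, /ɹ/ → /ʒ/, /j/ → /ð/, giving /ʃʊʒɛð/.
Syllabifying with onset maximization leaves /ð/ stranded (only a nasal (/m/, /n/, or /ŋ/) is licensed in coda position; onsets are limited to one consonant).
Each unlicensed consonant becomes the onset of a new syllable: /ð/ → /ðɛ/.

ʃʊʒɛðɛ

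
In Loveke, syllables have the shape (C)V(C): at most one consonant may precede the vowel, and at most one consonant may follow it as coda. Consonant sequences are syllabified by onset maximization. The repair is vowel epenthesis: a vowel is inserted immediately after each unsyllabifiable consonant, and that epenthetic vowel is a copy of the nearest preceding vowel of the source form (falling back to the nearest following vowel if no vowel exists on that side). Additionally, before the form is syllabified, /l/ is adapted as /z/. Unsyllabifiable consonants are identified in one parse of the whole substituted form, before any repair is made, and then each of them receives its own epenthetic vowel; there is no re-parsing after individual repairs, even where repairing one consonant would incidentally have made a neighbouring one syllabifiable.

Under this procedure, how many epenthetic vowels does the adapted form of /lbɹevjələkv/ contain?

After substitution the input is /zbɹevjəzəkv/.
The unsyllabifiable consonants are /z/, /b/, /v/; each receives one epenthetic vowel.

3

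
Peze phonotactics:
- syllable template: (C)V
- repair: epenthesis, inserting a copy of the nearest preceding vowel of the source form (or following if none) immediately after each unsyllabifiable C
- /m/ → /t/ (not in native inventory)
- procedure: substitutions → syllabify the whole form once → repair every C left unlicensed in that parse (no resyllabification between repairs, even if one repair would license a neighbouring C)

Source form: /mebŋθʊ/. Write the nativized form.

Substitution: /m/ → /t/, giving /tebŋθʊ/.
Syllabifying with onset maximization leaves /b/, /ŋ/ stranded (no codas are permitted; onsets are limited to one consonant).
Inserting the epenthetic vowel yields /b/ → /be/, /ŋ/ → /ŋe/.

tebeŋeθʊ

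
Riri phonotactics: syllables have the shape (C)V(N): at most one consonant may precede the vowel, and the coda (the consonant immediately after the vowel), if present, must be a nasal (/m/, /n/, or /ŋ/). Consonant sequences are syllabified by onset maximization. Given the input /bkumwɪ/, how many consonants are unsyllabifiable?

The consonants /b/ cannot be parsed into a legal (C)V(N) syllable (only a nasal (/m/, /n/, or /ŋ/) is licensed in coda position; onsets are limited to one consonant).

1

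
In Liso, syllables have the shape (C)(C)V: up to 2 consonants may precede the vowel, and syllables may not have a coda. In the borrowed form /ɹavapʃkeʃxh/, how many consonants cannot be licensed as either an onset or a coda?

Syllabifying with onset maximization leaves /p/, /ʃ/, /x/, /h/ stranded (no codas are permitted; onsets may contain at most 2 consonants).

4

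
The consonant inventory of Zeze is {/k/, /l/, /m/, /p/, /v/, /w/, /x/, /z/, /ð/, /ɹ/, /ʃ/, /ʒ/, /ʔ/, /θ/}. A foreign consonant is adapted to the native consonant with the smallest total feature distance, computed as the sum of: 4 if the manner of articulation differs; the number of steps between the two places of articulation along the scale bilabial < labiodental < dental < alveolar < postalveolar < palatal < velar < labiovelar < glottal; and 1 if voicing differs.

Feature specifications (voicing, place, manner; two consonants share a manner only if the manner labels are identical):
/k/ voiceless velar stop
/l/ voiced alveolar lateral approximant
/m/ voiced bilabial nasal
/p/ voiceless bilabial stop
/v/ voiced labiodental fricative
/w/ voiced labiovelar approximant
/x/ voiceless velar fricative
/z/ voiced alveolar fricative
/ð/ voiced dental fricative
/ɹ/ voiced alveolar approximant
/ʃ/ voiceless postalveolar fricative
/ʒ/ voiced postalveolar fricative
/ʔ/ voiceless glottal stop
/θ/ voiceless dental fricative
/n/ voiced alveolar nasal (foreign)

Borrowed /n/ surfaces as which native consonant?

/m/ is closest: same manner (nasal), place distance 3 (alveolar→bilabial), same voicing; total 3. Next closest is /l/ at distance 4.

m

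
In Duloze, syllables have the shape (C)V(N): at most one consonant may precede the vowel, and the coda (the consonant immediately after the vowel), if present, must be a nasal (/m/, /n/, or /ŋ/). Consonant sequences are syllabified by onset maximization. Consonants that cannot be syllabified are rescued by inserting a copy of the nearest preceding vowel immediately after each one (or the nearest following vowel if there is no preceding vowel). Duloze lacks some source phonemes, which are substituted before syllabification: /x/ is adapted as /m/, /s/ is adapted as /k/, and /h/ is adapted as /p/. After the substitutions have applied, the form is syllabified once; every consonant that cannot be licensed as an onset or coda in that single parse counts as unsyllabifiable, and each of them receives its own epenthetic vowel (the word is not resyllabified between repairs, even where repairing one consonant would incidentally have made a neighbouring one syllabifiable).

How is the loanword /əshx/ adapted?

Substitution: /s/ → /k/, /h/ → /p/, /x/ → /m/, giving /əkpm/.
The consonants /k/, /p/, /m/ cannot be parsed into a legal (C)V(N) syllable (only a nasal (/m/, /n/, or /ŋ/) is licensed in coda position; onsets are limited to one consonant).
Epenthesis after each stranded consonant: /k/ → /kə/, /p/ → /pə/, /m/ → /mə/.

əkəpəmə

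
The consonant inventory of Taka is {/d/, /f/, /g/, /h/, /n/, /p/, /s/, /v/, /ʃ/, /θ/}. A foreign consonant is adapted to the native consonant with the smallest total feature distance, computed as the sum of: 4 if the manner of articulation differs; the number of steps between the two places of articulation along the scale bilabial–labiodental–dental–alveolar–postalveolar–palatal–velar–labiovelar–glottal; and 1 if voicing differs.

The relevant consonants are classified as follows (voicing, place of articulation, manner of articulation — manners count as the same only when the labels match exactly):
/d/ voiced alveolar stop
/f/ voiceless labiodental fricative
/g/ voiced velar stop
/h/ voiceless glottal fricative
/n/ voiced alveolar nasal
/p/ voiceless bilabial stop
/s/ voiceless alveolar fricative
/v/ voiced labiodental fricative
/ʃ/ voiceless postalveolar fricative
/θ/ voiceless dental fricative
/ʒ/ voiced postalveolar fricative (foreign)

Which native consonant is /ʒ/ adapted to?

ʃ

/ʃ/ is closest: same manner (fricative), place distance 0 (postalveolar→postalveolar), voicing differs (+1); total 1. Next closest is /s/ at distance 2.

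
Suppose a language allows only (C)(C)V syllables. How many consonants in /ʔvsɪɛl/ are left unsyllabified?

Syllabifying with onset maximization leaves /ʔ/, /l/ stranded (no codas are permitted; onsets may contain at most 2 consonants).

2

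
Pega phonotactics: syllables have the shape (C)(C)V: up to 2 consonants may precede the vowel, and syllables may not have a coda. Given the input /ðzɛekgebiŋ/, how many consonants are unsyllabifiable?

1

The consonants /ŋ/ cannot be parsed into a legal (C)(C)V syllable (no codas are permitted; onsets may contain at most 2 consonants).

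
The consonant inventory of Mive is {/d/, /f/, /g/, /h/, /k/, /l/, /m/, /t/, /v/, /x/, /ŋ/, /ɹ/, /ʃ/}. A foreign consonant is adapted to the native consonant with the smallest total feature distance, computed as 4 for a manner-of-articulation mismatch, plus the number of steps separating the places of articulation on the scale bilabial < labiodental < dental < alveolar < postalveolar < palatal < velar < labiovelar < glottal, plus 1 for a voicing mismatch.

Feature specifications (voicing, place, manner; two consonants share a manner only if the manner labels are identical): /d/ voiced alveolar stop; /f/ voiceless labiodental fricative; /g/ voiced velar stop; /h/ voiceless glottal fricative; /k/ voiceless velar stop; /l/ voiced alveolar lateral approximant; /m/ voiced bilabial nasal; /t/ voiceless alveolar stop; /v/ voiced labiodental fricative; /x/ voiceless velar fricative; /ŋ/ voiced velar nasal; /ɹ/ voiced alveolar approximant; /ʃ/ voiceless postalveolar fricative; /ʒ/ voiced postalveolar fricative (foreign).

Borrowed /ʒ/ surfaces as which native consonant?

/ʃ/ is closest: same manner (fricative), place distance 0 (postalveolar→postalveolar), voicing differs (+1); total 1. Next closest is /v/ at distance 3.

ʃ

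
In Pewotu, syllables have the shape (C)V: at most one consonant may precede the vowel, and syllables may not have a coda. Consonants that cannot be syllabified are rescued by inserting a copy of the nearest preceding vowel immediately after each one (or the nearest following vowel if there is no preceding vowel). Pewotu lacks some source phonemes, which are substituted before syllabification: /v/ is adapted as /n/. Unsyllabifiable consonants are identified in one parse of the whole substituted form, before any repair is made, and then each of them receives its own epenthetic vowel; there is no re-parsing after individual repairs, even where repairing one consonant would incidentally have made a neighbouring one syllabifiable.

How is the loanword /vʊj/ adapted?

nʊjʊ

Substitution: /v/ → /n/, giving /nʊj/.
Syllabifying with onset maximization leaves /j/ stranded (no codas are permitted; onsets are limited to one consonant).
Each unlicensed consonant becomes the onset of a new syllable: /j/ → /jʊ/.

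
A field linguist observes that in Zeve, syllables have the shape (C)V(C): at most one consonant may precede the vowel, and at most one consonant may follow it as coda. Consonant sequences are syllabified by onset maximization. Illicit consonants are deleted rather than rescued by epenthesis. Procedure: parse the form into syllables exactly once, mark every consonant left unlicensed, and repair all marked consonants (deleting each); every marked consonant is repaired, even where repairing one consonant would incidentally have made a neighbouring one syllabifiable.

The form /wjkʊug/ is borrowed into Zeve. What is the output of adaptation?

The consonants /w/, /j/ cannot be parsed into a legal (C)V(C) syllable (at most one coda consonant is licensed; onsets are limited to one consonant).
Deleting the stranded consonants removes /w/, /j/.

kʊug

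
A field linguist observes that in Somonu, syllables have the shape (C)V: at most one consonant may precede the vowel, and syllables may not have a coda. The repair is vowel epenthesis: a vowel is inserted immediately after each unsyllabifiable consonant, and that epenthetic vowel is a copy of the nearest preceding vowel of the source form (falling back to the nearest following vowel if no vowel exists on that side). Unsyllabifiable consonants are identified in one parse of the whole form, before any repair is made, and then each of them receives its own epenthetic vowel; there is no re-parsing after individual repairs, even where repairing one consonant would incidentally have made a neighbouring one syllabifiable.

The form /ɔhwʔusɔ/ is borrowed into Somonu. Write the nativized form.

The consonants /h/, /w/ cannot be parsed into a legal (C)V syllable (no codas are permitted; onsets are limited to one consonant).
Epenthesis after each stranded consonant: /h/ → /hɔ/, /w/ → /wɔ/.

ɔhɔwɔʔusɔ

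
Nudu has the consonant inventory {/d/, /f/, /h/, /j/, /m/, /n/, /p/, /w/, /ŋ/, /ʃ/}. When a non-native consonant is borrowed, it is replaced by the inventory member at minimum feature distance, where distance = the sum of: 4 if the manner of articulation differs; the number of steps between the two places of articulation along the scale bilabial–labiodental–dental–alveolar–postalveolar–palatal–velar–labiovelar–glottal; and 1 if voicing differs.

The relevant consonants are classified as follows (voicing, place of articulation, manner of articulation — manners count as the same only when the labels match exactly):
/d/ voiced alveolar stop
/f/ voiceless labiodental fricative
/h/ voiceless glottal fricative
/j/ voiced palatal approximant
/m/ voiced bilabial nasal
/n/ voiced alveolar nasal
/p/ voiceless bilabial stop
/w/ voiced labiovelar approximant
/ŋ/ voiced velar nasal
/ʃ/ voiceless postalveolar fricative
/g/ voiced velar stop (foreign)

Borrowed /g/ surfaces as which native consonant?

/d/ is closest: same manner (stop), place distance 3 (velar→alveolar), same voicing; total 3. Next closest is /ŋ/ at distance 4.

d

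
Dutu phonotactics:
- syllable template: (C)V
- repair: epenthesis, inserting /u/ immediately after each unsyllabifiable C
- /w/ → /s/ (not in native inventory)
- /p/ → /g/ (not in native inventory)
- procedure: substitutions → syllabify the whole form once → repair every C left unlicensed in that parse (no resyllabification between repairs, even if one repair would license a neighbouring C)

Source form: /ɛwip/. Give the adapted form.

ɛsigu

Substitution: /w/ → /s/, /p/ → /g/, giving /ɛsig/.
Syllabifying with onset maximization leaves /g/ stranded (no codas are permitted; onsets are limited to one consonant).
Inserting the epenthetic vowel yields /g/ → /gu/.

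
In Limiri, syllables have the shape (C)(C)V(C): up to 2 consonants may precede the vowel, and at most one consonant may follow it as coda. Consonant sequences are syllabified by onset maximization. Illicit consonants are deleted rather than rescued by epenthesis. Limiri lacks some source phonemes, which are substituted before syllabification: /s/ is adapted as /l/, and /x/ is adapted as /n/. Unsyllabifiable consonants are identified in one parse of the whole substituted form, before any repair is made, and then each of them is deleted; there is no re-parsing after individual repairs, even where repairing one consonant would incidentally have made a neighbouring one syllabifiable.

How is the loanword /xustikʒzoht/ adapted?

Substitution: /x/ → /n/, /s/ → /l/, giving /nultikʒzoht/.
Under (C)(C)V(C), the unsyllabifiable consonants are /t/ (at most one coda consonant is licensed; onsets may contain at most 2 consonants).
Deleting the stranded consonants removes /t/.

nultikʒzoh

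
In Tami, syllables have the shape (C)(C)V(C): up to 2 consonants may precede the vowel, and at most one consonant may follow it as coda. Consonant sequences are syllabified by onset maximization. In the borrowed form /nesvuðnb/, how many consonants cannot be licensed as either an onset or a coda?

2

Syllabifying with onset maximization leaves /n/, /b/ stranded (at most one coda consonant is licensed; onsets may contain at most 2 consonants).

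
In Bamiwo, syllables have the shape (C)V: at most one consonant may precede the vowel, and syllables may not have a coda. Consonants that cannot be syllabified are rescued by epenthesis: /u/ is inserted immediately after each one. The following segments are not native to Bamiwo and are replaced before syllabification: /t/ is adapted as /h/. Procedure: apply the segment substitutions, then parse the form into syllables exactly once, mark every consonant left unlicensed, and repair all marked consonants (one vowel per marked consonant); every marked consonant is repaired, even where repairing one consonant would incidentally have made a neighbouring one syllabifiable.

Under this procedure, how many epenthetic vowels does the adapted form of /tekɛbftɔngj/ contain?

After substitution the input is /hekɛbfhɔngj/.
The unsyllabifiable consonants are /b/, /f/, /n/, /g/, /j/; each receives one epenthetic vowel.

5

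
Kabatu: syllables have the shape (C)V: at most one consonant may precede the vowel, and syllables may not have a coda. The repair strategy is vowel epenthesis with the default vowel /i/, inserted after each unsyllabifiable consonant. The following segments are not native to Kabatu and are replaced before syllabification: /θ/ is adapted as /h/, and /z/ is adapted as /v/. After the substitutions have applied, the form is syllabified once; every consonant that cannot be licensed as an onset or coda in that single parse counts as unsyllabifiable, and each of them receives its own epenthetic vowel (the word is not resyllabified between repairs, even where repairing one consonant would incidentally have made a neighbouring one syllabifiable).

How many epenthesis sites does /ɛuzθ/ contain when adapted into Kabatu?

After substitution the input is /ɛuvh/.
The unsyllabifiable consonants are /v/, /h/; each receives one epenthetic vowel.

2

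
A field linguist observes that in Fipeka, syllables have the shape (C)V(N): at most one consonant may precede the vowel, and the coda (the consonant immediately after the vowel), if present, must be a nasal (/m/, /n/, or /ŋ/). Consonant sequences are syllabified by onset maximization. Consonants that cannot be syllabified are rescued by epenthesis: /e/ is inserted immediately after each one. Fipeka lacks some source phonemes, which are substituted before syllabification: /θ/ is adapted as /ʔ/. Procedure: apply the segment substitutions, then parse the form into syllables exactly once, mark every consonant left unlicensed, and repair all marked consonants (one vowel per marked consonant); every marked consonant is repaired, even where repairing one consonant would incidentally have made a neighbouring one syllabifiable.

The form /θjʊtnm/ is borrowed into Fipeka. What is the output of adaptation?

Substitution: /θ/ → /ʔ/, giving /ʔjʊtnm/.
The consonants /ʔ/, /t/, /n/, /m/ cannot be parsed into a legal (C)V(N) syllable (only a nasal (/m/, /n/, or /ŋ/) is licensed in coda position; onsets are limited to one consonant).
Inserting the epenthetic vowel yields /ʔ/ → /ʔe/, /t/ → /te/, /n/ → /ne/, /m/ → /me/.

ʔejʊteneme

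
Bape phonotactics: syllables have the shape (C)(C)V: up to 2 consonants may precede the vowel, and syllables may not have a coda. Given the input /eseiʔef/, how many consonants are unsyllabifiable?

Under (C)(C)V, the unsyllabifiable consonants are /f/ (no codas are permitted; onsets may contain at most 2 consonants).

1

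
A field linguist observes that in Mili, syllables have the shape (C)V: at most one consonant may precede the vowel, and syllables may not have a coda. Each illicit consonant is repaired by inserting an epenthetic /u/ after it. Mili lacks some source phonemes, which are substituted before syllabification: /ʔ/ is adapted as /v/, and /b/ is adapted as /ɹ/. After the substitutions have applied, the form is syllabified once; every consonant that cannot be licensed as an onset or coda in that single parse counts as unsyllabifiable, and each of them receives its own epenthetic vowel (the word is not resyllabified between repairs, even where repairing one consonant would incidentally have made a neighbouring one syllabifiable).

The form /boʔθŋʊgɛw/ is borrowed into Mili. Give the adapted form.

ɹovuθuŋʊgɛwu

Substitution: /b/ → /ɹ/, /ʔ/ → /v/, giving /ɹovθŋʊgɛw/.
Syllabifying with onset maximization leaves /v/, /θ/, /w/ stranded (no codas are permitted; onsets are limited to one consonant).
Inserting the epenthetic vowel yields /v/ → /vu/, /θ/ → /θu/, /w/ → /wu/.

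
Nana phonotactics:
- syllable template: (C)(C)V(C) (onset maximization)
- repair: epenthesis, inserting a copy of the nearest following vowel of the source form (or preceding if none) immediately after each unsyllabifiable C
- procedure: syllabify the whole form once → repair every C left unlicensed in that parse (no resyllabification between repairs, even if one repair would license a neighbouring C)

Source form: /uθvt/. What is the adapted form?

uθvutu

Under (C)(C)V(C), the unsyllabifiable consonants are /v/, /t/ (at most one coda consonant is licensed; onsets may contain at most 2 consonants).
Inserting the epenthetic vowel yields /v/ → /vu/, /t/ → /tu/.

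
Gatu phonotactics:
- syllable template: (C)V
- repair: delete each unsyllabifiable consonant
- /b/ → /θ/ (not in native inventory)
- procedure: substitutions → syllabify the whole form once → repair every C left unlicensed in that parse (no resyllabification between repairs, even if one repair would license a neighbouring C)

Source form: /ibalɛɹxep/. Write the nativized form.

iθalɛxe

Substitution: /b/ → /θ/, giving /iθalɛɹxep/.
Syllabifying with onset maximization leaves /ɹ/, /p/ stranded (no codas are permitted; onsets are limited to one consonant).
Deletion applies to /ɹ/, /p/.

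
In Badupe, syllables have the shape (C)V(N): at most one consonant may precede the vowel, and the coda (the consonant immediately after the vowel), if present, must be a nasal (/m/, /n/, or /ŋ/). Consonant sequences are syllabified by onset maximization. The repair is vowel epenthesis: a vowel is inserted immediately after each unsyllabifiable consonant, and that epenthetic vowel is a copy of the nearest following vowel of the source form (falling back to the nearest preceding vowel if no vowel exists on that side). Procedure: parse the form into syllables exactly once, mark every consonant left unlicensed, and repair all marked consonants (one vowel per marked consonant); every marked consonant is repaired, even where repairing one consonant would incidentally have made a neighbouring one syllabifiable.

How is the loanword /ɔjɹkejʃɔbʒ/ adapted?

ɔjeɹekejɔʃɔbɔʒɔ

Under (C)V(N), the unsyllabifiable consonants are /j/, /ɹ/, /j/, /b/, /ʒ/ (only a nasal (/m/, /n/, or /ŋ/) is licensed in coda position; onsets are limited to one consonant).
Epenthesis after each stranded consonant: /j/ → /je/, /ɹ/ → /ɹe/, /j/ → /jɔ/, /b/ → /bɔ/, /ʒ/ → /ʒɔ/.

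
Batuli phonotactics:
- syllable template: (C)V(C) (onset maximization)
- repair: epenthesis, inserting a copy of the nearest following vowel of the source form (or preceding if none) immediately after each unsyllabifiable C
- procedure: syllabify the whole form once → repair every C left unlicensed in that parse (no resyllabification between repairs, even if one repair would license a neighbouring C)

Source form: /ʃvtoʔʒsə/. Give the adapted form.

ʃovotoʔʒəsə

Under (C)V(C), the unsyllabifiable consonants are /ʃ/, /v/, /ʒ/ (at most one coda consonant is licensed; onsets are limited to one consonant).
Inserting the epenthetic vowel yields /ʃ/ → /ʃo/, /v/ → /vo/, /ʒ/ → /ʒə/.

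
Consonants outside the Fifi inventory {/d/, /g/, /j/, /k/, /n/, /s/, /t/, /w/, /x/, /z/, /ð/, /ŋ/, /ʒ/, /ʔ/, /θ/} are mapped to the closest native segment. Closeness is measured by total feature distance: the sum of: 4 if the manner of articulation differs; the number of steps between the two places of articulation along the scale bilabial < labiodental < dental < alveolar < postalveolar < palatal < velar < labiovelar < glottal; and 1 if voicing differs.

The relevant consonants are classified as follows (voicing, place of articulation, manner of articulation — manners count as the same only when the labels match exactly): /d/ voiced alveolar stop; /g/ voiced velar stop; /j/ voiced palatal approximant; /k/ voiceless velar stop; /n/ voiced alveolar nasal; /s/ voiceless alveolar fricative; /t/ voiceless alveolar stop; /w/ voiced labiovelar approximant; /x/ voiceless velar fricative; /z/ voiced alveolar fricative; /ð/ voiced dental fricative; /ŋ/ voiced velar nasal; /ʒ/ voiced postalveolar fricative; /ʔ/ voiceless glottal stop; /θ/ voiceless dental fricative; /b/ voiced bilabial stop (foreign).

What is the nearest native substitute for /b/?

d

/d/ is closest: same manner (stop), place distance 3 (bilabial→alveolar), same voicing; total 3. Next closest is /t/ at distance 4.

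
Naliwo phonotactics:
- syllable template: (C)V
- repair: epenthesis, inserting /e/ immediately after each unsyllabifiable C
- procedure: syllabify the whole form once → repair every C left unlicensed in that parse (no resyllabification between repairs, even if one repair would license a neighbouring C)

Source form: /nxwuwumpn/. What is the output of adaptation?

Under (C)V, the unsyllabifiable consonants are /n/, /x/, /m/, /p/, /n/ (no codas are permitted; onsets are limited to one consonant).
Epenthesis after each stranded consonant: /n/ → /ne/, /x/ → /xe/, /m/ → /me/, /p/ → /pe/, /n/ → /ne/.

nexewuwumepene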